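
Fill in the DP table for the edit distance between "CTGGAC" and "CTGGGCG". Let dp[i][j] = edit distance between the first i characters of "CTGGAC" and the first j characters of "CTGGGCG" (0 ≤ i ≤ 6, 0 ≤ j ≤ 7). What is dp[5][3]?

2

   ''  C  T  G  G  G  C  G
''  0  1  2  3  4  5  6  7
 C  1  0  1  2  3  4  5  6
 T  2  1  0  1  2  3  4  5
 G  3  2  1  0  1  2  3  4
 G  4  3  2  1  0  1  2  3
 A  5  4  3  2  1  1  2  3
 C  6  5  4  3  2  2  1  2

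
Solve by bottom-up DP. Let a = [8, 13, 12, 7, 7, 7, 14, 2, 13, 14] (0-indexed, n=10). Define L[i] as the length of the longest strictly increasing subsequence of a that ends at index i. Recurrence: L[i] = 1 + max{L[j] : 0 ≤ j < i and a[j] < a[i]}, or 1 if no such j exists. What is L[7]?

   i    0    1    2    3    4    5    6    7    8    9
a[i]    8   13   12    7    7    7   14    2   13   14
L[i]    1    2    2    1    1    1    3    1    3    4

1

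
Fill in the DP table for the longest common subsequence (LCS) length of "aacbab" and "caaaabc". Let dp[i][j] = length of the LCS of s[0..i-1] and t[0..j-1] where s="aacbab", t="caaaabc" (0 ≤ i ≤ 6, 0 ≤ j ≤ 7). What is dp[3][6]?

   ''  c  a  a  a  a  b  c
''  0  0  0  0  0  0  0  0
 a  0  0  1  1  1  1  1  1
 a  0  0  1  2  2  2  2  2
 c  0  1  1  2  2  2  2  3
 b  0  1  1  2  2  2  3  3
 a  0  1  2  2  3  3  3  3
 b  0  1  2  2  3  3  4  4

2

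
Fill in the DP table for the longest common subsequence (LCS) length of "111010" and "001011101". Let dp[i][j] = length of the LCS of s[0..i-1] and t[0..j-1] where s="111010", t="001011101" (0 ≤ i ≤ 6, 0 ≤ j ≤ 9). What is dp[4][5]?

2

   ''  0  0  1  0  1  1  1  0  1
''  0  0  0  0  0  0  0  0  0  0
 1  0  0  0  1  1  1  1  1  1  1
 1  0  0  0  1  1  2  2  2  2  2
 1  0  0  0  1  1  2  3  3  3  3
 0  0  1  1  1  2  2  3  3  4  4
 1  0  1  1  2  2  3  3  4  4  5
 0  0  1  2  2  3  3  3  4  5  5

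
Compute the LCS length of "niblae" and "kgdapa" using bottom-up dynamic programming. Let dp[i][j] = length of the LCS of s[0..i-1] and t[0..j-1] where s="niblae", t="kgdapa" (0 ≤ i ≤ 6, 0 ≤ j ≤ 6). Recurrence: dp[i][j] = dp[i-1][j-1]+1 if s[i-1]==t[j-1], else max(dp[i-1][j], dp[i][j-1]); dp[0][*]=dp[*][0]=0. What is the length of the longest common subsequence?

1

   ''  k  g  d  a  p  a
''  0  0  0  0  0  0  0
 n  0  0  0  0  0  0  0
 i  0  0  0  0  0  0  0
 b  0  0  0  0  0  0  0
 l  0  0  0  0  0  0  0
 a  0  0  0  0  1  1  1
 e  0  0  0  0  1  1  1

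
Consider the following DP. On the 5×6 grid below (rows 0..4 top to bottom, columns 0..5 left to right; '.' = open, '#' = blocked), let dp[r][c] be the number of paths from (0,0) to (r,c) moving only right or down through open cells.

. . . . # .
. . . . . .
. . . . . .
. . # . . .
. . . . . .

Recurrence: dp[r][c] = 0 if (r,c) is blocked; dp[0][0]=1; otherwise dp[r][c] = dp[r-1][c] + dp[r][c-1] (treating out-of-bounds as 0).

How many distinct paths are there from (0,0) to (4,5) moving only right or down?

r\c   0   1   2   3   4   5
  0   1   1   1   1   0   0
  1   1   2   3   4   4   4
  2   1   3   6  10  14  18
  3   1   4   0  10  24  42
  4   1   5   5  15  39  81

81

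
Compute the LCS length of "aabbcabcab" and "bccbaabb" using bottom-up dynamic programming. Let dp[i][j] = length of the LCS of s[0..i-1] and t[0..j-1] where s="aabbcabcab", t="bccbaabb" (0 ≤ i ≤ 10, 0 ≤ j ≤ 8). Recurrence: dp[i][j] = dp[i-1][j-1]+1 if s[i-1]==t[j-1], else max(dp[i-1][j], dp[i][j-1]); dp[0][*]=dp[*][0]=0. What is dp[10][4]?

4

   ''  b  c  c  b  a  a  b  b
''  0  0  0  0  0  0  0  0  0
 a  0  0  0  0  0  1  1  1  1
 a  0  0  0  0  0  1  2  2  2
 b  0  1  1  1  1  1  2  3  3
 b  0  1  1  1  2  2  2  3  4
 c  0  1  2  2  2  2  2  3  4
 a  0  1  2  2  2  3  3  3  4
 b  0  1  2  2  3  3  3  4  4
 c  0  1  2  3  3  3  3  4  4
 a  0  1  2  3  3  4  4  4  4
 b  0  1  2  3  4  4  4  5  5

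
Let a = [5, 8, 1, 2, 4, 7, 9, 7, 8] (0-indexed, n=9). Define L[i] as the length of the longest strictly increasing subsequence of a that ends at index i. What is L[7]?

4

   i    0    1    2    3    4    5    6    7    8
a[i]    5    8    1    2    4    7    9    7    8
L[i]    1    2    1    2    3    4    5    4    5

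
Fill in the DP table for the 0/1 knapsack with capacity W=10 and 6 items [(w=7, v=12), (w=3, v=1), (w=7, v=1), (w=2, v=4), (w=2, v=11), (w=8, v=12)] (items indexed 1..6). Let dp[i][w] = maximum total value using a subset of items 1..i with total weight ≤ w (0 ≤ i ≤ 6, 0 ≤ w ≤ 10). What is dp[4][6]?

i\w   0   1   2   3   4   5   6   7   8   9  10
  0   0   0   0   0   0   0   0   0   0   0   0
  1   0   0   0   0   0   0   0  12  12  12  12
  2   0   0   0   1   1   1   1  12  12  12  13
  3   0   0   0   1   1   1   1  12  12  12  13
  4   0   0   4   4   4   5   5  12  12  16  16
  5   0   0  11  11  15  15  15  16  16  23  23
  6   0   0  11  11  15  15  15  16  16  23  23

5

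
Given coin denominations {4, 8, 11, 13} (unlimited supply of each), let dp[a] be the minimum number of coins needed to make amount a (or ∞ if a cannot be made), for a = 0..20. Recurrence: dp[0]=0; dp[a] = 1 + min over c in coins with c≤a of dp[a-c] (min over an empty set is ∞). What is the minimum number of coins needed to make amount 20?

 a  0  1  2  3  4  5  6  7  8  9 10 11 12 13 14 15 16 17 18 19 20
dp  0  -  -  -  1  -  -  -  1  -  -  1  2  1  -  2  2  2  -  2  3
(- denotes ∞ / unreachable)

3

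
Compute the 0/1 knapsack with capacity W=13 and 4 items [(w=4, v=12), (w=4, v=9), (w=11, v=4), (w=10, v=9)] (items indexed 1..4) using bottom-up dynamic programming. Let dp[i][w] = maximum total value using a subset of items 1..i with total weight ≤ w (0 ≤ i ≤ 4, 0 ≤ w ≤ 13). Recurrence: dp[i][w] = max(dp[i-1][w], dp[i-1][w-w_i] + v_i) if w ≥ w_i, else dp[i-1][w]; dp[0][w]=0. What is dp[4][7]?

i\w   0   1   2   3   4   5   6   7   8   9  10  11  12  13
  0   0   0   0   0   0   0   0   0   0   0   0   0   0   0
  1   0   0   0   0  12  12  12  12  12  12  12  12  12  12
  2   0   0   0   0  12  12  12  12  21  21  21  21  21  21
  3   0   0   0   0  12  12  12  12  21  21  21  21  21  21
  4   0   0   0   0  12  12  12  12  21  21  21  21  21  21

12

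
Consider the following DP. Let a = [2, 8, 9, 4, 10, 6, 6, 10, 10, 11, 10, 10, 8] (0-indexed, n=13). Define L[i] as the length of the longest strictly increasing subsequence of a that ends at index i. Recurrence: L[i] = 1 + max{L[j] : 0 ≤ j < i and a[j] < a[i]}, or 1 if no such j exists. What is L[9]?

5

   i    0    1    2    3    4    5    6    7    8    9   10   11   12
a[i]    2    8    9    4   10    6    6   10   10   11   10   10    8
L[i]    1    2    3    2    4    3    3    4    4    5    4    4    4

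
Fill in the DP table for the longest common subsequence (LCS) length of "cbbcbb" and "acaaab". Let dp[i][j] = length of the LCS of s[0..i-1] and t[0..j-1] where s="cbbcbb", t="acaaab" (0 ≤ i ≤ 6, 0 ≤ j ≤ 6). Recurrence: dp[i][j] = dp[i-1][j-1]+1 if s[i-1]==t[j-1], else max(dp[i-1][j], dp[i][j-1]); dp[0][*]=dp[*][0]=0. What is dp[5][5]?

   ''  a  c  a  a  a  b
''  0  0  0  0  0  0  0
 c  0  0  1  1  1  1  1
 b  0  0  1  1  1  1  2
 b  0  0  1  1  1  1  2
 c  0  0  1  1  1  1  2
 b  0  0  1  1  1  1  2
 b  0  0  1  1  1  1  2

1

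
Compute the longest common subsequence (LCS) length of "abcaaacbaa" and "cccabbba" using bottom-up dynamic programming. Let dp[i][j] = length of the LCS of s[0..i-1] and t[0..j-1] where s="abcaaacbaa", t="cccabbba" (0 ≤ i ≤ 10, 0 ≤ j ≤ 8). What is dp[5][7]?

   ''  c  c  c  a  b  b  b  a
''  0  0  0  0  0  0  0  0  0
 a  0  0  0  0  1  1  1  1  1
 b  0  0  0  0  1  2  2  2  2
 c  0  1  1  1  1  2  2  2  2
 a  0  1  1  1  2  2  2  2  3
 a  0  1  1  1  2  2  2  2  3
 a  0  1  1  1  2  2  2  2  3
 c  0  1  2  2  2  2  2  2  3
 b  0  1  2  2  2  3  3  3  3
 a  0  1  2  2  3  3  3  3  4
 a  0  1  2  2  3  3  3  3  4

2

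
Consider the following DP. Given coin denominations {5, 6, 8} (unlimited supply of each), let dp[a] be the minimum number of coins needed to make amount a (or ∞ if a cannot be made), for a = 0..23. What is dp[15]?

3

 a  0  1  2  3  4  5  6  7  8  9 10 11 12 13 14 15 16 17 18 19 20 21 22 23
dp  0  -  -  -  -  1  1  -  1  -  2  2  2  2  2  3  2  3  3  3  3  3  3  4
(- denotes ∞ / unreachable)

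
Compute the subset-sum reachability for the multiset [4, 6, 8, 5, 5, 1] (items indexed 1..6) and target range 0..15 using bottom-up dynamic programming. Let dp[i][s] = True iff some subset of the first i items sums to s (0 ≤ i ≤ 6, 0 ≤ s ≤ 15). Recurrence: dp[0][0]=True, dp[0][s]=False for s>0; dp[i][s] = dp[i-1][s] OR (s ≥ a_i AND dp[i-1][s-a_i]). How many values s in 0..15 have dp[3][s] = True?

i\s   0   1   2   3   4   5   6   7   8   9  10  11  12  13  14  15
  0   T   F   F   F   F   F   F   F   F   F   F   F   F   F   F   F
  1   T   F   F   F   T   F   F   F   F   F   F   F   F   F   F   F
  2   T   F   F   F   T   F   T   F   F   F   T   F   F   F   F   F
  3   T   F   F   F   T   F   T   F   T   F   T   F   T   F   T   F
  4   T   F   F   F   T   T   T   F   T   T   T   T   T   T   T   T
  5   T   F   F   F   T   T   T   F   T   T   T   T   T   T   T   T
  6   T   T   F   F   T   T   T   T   T   T   T   T   T   T   T   T

7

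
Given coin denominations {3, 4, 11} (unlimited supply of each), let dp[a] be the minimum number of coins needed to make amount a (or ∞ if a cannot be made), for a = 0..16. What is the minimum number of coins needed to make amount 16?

 a  0  1  2  3  4  5  6  7  8  9 10 11 12 13 14 15 16
dp  0  -  -  1  1  -  2  2  2  3  3  1  3  4  2  2  4
(- denotes ∞ / unreachable)

4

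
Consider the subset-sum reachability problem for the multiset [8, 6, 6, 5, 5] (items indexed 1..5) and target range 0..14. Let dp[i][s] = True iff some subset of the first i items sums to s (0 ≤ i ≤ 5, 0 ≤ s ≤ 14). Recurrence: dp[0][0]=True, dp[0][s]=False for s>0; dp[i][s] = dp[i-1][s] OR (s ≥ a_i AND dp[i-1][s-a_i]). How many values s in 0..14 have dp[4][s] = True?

8

i\s   0   1   2   3   4   5   6   7   8   9  10  11  12  13  14
  0   T   F   F   F   F   F   F   F   F   F   F   F   F   F   F
  1   T   F   F   F   F   F   F   F   T   F   F   F   F   F   F
  2   T   F   F   F   F   F   T   F   T   F   F   F   F   F   T
  3   T   F   F   F   F   F   T   F   T   F   F   F   T   F   T
  4   T   F   F   F   F   T   T   F   T   F   F   T   T   T   T
  5   T   F   F   F   F   T   T   F   T   F   T   T   T   T   T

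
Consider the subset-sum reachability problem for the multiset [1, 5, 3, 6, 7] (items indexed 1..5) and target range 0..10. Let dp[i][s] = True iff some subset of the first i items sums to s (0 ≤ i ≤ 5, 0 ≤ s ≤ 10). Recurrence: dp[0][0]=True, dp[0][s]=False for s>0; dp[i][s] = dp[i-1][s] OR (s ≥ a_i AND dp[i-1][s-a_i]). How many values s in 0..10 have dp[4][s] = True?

10

i\s   0   1   2   3   4   5   6   7   8   9  10
  0   T   F   F   F   F   F   F   F   F   F   F
  1   T   T   F   F   F   F   F   F   F   F   F
  2   T   T   F   F   F   T   T   F   F   F   F
  3   T   T   F   T   T   T   T   F   T   T   F
  4   T   T   F   T   T   T   T   T   T   T   T
  5   T   T   F   T   T   T   T   T   T   T   T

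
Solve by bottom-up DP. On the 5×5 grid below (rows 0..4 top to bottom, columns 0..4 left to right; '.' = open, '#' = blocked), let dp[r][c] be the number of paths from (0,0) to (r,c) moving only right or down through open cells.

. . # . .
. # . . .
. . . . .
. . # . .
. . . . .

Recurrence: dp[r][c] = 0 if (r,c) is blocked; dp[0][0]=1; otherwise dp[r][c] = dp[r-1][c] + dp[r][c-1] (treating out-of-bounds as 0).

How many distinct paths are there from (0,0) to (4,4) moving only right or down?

6

r\c   0   1   2   3   4
  0   1   1   0   0   0
  1   1   0   0   0   0
  2   1   1   1   1   1
  3   1   2   0   1   2
  4   1   3   3   4   6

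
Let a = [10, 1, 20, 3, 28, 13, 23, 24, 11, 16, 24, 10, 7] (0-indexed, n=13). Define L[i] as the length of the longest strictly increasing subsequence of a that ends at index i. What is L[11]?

3

   i    0    1    2    3    4    5    6    7    8    9   10   11   12
a[i]   10    1   20    3   28   13   23   24   11   16   24   10    7
L[i]    1    1    2    2    3    3    4    5    3    4    5    3    3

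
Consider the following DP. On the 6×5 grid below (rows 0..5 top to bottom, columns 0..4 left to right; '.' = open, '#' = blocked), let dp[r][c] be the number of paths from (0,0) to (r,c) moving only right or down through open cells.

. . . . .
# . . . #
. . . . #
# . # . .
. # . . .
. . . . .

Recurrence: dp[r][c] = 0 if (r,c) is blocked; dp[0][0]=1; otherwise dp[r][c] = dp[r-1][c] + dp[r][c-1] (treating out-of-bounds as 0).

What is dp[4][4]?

r\c   0   1   2   3   4
  0   1   1   1   1   1
  1   0   1   2   3   0
  2   0   1   3   6   0
  3   0   1   0   6   6
  4   0   0   0   6  12
  5   0   0   0   6  18

12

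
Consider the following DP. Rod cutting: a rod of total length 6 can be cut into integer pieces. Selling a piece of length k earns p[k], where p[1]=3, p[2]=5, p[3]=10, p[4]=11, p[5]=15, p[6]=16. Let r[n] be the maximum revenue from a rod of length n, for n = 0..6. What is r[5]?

   n    0    1    2    3    4    5    6
r[n]    0    3    6   10   13   16   20

16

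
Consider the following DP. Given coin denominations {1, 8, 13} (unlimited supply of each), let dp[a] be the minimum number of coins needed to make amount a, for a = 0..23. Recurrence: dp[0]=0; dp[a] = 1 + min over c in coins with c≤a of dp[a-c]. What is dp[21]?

2

 a  0  1  2  3  4  5  6  7  8  9 10 11 12 13 14 15 16 17 18 19 20 21 22 23
dp  0  1  2  3  4  5  6  7  1  2  3  4  5  1  2  3  2  3  4  5  6  2  3  4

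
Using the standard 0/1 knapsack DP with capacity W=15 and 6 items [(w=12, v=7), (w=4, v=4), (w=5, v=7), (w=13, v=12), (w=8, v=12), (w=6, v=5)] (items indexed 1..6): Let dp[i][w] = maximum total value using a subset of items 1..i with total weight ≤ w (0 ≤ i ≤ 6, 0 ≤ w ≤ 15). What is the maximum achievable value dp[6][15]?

i\w   0   1   2   3   4   5   6   7   8   9  10  11  12  13  14  15
  0   0   0   0   0   0   0   0   0   0   0   0   0   0   0   0   0
  1   0   0   0   0   0   0   0   0   0   0   0   0   7   7   7   7
  2   0   0   0   0   4   4   4   4   4   4   4   4   7   7   7   7
  3   0   0   0   0   4   7   7   7   7  11  11  11  11  11  11  11
  4   0   0   0   0   4   7   7   7   7  11  11  11  11  12  12  12
  5   0   0   0   0   4   7   7   7  12  12  12  12  16  19  19  19
  6   0   0   0   0   4   7   7   7  12  12  12  12  16  19  19  19

19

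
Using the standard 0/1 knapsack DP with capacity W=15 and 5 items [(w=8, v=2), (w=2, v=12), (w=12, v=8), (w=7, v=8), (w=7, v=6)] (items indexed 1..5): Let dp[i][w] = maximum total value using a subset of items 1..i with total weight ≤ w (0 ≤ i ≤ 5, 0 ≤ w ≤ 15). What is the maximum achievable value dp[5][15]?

20

i\w   0   1   2   3   4   5   6   7   8   9  10  11  12  13  14  15
  0   0   0   0   0   0   0   0   0   0   0   0   0   0   0   0   0
  1   0   0   0   0   0   0   0   0   2   2   2   2   2   2   2   2
  2   0   0  12  12  12  12  12  12  12  12  14  14  14  14  14  14
  3   0   0  12  12  12  12  12  12  12  12  14  14  14  14  20  20
  4   0   0  12  12  12  12  12  12  12  20  20  20  20  20  20  20
  5   0   0  12  12  12  12  12  12  12  20  20  20  20  20  20  20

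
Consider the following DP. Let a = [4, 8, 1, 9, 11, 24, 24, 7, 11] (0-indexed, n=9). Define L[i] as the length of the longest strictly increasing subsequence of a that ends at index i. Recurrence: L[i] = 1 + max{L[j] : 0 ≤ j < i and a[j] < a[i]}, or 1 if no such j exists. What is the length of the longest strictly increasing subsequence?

   i    0    1    2    3    4    5    6    7    8
a[i]    4    8    1    9   11   24   24    7   11
L[i]    1    2    1    3    4    5    5    2    4

5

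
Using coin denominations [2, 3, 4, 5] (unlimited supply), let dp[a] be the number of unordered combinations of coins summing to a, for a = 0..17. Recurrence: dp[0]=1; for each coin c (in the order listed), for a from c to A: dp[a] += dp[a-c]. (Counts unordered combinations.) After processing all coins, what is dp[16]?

after  coin     0     1     2     3     4     5     6     7     8     9    10    11    12    13    14    15    16    17
          2     1     0     1     0     1     0     1     0     1     0     1     0     1     0     1     0     1     0
          3     1     0     1     1     1     1     2     1     2     2     2     2     3     2     3     3     3     3
          4     1     0     1     1     2     1     3     2     4     3     5     4     7     5     8     7    10     8
          5     1     0     1     1     2     2     3     3     5     5     7     7    10    10    13    14    17    18

17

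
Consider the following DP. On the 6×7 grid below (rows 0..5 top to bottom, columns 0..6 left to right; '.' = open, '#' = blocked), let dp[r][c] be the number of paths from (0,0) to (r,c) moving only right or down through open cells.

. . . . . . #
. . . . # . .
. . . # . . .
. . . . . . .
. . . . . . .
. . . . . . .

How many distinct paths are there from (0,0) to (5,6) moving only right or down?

r\c   0   1   2   3   4   5   6
  0   1   1   1   1   1   1   0
  1   1   2   3   4   0   1   1
  2   1   3   6   0   0   1   2
  3   1   4  10  10  10  11  13
  4   1   5  15  25  35  46  59
  5   1   6  21  46  81 127 186

186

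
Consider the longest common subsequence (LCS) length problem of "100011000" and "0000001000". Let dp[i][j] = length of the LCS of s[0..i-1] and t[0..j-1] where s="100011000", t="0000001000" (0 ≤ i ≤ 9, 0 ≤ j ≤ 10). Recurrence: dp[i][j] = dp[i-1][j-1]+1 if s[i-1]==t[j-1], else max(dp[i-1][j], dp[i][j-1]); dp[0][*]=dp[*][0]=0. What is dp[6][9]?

   ''  0  0  0  0  0  0  1  0  0  0
''  0  0  0  0  0  0  0  0  0  0  0
 1  0  0  0  0  0  0  0  1  1  1  1
 0  0  1  1  1  1  1  1  1  2  2  2
 0  0  1  2  2  2  2  2  2  2  3  3
 0  0  1  2  3  3  3  3  3  3  3  4
 1  0  1  2  3  3  3  3  4  4  4  4
 1  0  1  2  3  3  3  3  4  4  4  4
 0  0  1  2  3  4  4  4  4  5  5  5
 0  0  1  2  3  4  5  5  5  5  6  6
 0  0  1  2  3  4  5  6  6  6  6  7

4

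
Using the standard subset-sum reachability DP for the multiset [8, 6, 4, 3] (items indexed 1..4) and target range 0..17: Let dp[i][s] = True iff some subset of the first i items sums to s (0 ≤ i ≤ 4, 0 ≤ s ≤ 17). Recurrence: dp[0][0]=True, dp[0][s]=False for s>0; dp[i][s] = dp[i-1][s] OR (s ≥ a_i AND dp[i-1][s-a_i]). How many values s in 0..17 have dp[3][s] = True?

7

i\s   0   1   2   3   4   5   6   7   8   9  10  11  12  13  14  15  16  17
  0   T   F   F   F   F   F   F   F   F   F   F   F   F   F   F   F   F   F
  1   T   F   F   F   F   F   F   F   T   F   F   F   F   F   F   F   F   F
  2   T   F   F   F   F   F   T   F   T   F   F   F   F   F   T   F   F   F
  3   T   F   F   F   T   F   T   F   T   F   T   F   T   F   T   F   F   F
  4   T   F   F   T   T   F   T   T   T   T   T   T   T   T   T   T   F   T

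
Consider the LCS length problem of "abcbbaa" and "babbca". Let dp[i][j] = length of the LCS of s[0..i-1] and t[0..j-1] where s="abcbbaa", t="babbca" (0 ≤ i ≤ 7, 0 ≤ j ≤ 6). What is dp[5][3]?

2

   ''  b  a  b  b  c  a
''  0  0  0  0  0  0  0
 a  0  0  1  1  1  1  1
 b  0  1  1  2  2  2  2
 c  0  1  1  2  2  3  3
 b  0  1  1  2  3  3  3
 b  0  1  1  2  3  3  3
 a  0  1  2  2  3  3  4
 a  0  1  2  2  3  3  4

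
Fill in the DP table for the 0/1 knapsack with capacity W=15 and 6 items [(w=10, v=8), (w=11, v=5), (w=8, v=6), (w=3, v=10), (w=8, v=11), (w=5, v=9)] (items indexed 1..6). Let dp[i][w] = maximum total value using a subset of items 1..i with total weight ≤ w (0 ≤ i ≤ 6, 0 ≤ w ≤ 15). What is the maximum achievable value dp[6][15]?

i\w   0   1   2   3   4   5   6   7   8   9  10  11  12  13  14  15
  0   0   0   0   0   0   0   0   0   0   0   0   0   0   0   0   0
  1   0   0   0   0   0   0   0   0   0   0   8   8   8   8   8   8
  2   0   0   0   0   0   0   0   0   0   0   8   8   8   8   8   8
  3   0   0   0   0   0   0   0   0   6   6   8   8   8   8   8   8
  4   0   0   0  10  10  10  10  10  10  10  10  16  16  18  18  18
  5   0   0   0  10  10  10  10  10  11  11  11  21  21  21  21  21
  6   0   0   0  10  10  10  10  10  19  19  19  21  21  21  21  21

21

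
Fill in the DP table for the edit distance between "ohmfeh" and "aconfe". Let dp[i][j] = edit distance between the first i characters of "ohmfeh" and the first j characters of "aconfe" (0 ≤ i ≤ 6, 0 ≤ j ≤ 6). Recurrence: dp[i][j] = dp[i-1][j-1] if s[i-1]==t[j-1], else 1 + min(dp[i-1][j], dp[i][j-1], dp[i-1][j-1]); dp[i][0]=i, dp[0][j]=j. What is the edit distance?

5

   ''  a  c  o  n  f  e
''  0  1  2  3  4  5  6
 o  1  1  2  2  3  4  5
 h  2  2  2  3  3  4  5
 m  3  3  3  3  4  4  5
 f  4  4  4  4  4  4  5
 e  5  5  5  5  5  5  4
 h  6  6  6  6  6  6  5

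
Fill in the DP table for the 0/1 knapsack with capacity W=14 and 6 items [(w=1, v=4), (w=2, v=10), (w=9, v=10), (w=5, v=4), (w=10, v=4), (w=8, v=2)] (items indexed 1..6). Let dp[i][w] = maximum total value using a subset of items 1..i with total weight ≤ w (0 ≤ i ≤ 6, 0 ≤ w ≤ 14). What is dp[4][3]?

i\w   0   1   2   3   4   5   6   7   8   9  10  11  12  13  14
  0   0   0   0   0   0   0   0   0   0   0   0   0   0   0   0
  1   0   4   4   4   4   4   4   4   4   4   4   4   4   4   4
  2   0   4  10  14  14  14  14  14  14  14  14  14  14  14  14
  3   0   4  10  14  14  14  14  14  14  14  14  20  24  24  24
  4   0   4  10  14  14  14  14  14  18  18  18  20  24  24  24
  5   0   4  10  14  14  14  14  14  18  18  18  20  24  24  24
  6   0   4  10  14  14  14  14  14  18  18  18  20  24  24  24

14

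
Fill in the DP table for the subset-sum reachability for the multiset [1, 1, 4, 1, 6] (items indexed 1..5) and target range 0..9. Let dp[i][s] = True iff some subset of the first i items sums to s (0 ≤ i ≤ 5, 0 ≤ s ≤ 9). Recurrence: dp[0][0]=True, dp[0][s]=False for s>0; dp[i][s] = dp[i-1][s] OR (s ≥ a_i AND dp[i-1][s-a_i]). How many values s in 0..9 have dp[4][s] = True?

8

i\s   0   1   2   3   4   5   6   7   8   9
  0   T   F   F   F   F   F   F   F   F   F
  1   T   T   F   F   F   F   F   F   F   F
  2   T   T   T   F   F   F   F   F   F   F
  3   T   T   T   F   T   T   T   F   F   F
  4   T   T   T   T   T   T   T   T   F   F
  5   T   T   T   T   T   T   T   T   T   T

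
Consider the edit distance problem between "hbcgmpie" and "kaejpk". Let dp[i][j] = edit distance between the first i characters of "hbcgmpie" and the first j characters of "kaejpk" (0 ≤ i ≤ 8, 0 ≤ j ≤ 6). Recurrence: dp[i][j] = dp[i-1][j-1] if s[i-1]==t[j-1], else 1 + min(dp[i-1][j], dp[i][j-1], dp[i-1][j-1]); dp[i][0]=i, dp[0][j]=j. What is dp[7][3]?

7

   ''  k  a  e  j  p  k
''  0  1  2  3  4  5  6
 h  1  1  2  3  4  5  6
 b  2  2  2  3  4  5  6
 c  3  3  3  3  4  5  6
 g  4  4  4  4  4  5  6
 m  5  5  5  5  5  5  6
 p  6  6  6  6  6  5  6
 i  7  7  7  7  7  6  6
 e  8  8  8  7  8  7  7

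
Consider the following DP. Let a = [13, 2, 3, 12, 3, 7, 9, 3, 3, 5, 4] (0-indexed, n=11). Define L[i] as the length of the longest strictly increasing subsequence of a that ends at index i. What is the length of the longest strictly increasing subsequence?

4

   i    0    1    2    3    4    5    6    7    8    9   10
a[i]   13    2    3   12    3    7    9    3    3    5    4
L[i]    1    1    2    3    2    3    4    2    2    3    3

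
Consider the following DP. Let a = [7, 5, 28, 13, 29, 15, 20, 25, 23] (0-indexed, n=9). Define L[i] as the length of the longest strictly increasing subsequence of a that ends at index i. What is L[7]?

   i    0    1    2    3    4    5    6    7    8
a[i]    7    5   28   13   29   15   20   25   23
L[i]    1    1    2    2    3    3    4    5    5

5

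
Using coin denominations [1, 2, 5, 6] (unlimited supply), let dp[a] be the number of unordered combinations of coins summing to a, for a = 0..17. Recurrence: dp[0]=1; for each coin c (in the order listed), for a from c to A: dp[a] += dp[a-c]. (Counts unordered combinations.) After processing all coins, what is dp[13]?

after  coin     0     1     2     3     4     5     6     7     8     9    10    11    12    13    14    15    16    17
          1     1     1     1     1     1     1     1     1     1     1     1     1     1     1     1     1     1     1
          2     1     1     2     2     3     3     4     4     5     5     6     6     7     7     8     8     9     9
          5     1     1     2     2     3     4     5     6     7     8    10    11    13    14    16    18    20    22
          6     1     1     2     2     3     4     6     7     9    10    13    15    19    21    25    28    33    37

21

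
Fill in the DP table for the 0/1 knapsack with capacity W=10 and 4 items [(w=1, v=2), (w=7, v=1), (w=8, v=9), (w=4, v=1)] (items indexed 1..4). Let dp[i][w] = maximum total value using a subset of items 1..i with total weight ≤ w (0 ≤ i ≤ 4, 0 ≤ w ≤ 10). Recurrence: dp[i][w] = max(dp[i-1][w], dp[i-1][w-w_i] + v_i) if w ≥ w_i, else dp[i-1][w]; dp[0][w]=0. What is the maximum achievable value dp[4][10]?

11

i\w   0   1   2   3   4   5   6   7   8   9  10
  0   0   0   0   0   0   0   0   0   0   0   0
  1   0   2   2   2   2   2   2   2   2   2   2
  2   0   2   2   2   2   2   2   2   3   3   3
  3   0   2   2   2   2   2   2   2   9  11  11
  4   0   2   2   2   2   3   3   3   9  11  11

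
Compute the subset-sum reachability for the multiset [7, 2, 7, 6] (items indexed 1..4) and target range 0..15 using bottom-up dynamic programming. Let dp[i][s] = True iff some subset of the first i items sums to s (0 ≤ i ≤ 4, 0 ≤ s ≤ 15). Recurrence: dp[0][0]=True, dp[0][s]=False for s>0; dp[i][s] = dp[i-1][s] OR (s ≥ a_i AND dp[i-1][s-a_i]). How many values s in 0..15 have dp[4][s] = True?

i\s   0   1   2   3   4   5   6   7   8   9  10  11  12  13  14  15
  0   T   F   F   F   F   F   F   F   F   F   F   F   F   F   F   F
  1   T   F   F   F   F   F   F   T   F   F   F   F   F   F   F   F
  2   T   F   T   F   F   F   F   T   F   T   F   F   F   F   F   F
  3   T   F   T   F   F   F   F   T   F   T   F   F   F   F   T   F
  4   T   F   T   F   F   F   T   T   T   T   F   F   F   T   T   T

9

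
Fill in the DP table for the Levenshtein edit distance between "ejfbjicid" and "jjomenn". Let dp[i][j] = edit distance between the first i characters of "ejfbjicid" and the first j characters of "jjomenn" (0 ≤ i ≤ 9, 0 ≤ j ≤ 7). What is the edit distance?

8

   ''  j  j  o  m  e  n  n
''  0  1  2  3  4  5  6  7
 e  1  1  2  3  4  4  5  6
 j  2  1  1  2  3  4  5  6
 f  3  2  2  2  3  4  5  6
 b  4  3  3  3  3  4  5  6
 j  5  4  3  4  4  4  5  6
 i  6  5  4  4  5  5  5  6
 c  7  6  5  5  5  6  6  6
 i  8  7  6  6  6  6  7  7
 d  9  8  7  7  7  7  7  8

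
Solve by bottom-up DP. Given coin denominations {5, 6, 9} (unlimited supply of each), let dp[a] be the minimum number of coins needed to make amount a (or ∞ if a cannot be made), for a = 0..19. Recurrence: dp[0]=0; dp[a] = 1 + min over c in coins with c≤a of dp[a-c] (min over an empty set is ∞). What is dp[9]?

1

 a  0  1  2  3  4  5  6  7  8  9 10 11 12 13 14 15 16 17 18 19
dp  0  -  -  -  -  1  1  -  -  1  2  2  2  -  2  2  3  3  2  3
(- denotes ∞ / unreachable)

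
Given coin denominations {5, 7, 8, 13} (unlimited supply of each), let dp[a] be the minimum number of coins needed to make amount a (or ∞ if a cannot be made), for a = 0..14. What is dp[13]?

 a  0  1  2  3  4  5  6  7  8  9 10 11 12 13 14
dp  0  -  -  -  -  1  -  1  1  -  2  -  2  1  2
(- denotes ∞ / unreachable)

1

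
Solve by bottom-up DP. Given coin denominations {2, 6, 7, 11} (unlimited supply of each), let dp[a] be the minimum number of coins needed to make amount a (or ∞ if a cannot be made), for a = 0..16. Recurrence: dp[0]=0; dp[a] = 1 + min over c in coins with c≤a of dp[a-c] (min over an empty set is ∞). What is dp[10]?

 a  0  1  2  3  4  5  6  7  8  9 10 11 12 13 14 15 16
dp  0  -  1  -  2  -  1  1  2  2  3  1  2  2  2  3  3
(- denotes ∞ / unreachable)

3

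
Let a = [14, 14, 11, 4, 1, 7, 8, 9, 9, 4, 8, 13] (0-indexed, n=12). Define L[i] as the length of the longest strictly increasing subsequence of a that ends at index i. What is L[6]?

   i    0    1    2    3    4    5    6    7    8    9   10   11
a[i]   14   14   11    4    1    7    8    9    9    4    8   13
L[i]    1    1    1    1    1    2    3    4    4    2    3    5

3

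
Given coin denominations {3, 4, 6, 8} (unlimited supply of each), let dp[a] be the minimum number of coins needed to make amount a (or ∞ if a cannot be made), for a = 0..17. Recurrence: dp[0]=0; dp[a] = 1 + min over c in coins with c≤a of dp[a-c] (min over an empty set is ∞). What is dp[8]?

 a  0  1  2  3  4  5  6  7  8  9 10 11 12 13 14 15 16 17
dp  0  -  -  1  1  -  1  2  1  2  2  2  2  3  2  3  2  3
(- denotes ∞ / unreachable)

1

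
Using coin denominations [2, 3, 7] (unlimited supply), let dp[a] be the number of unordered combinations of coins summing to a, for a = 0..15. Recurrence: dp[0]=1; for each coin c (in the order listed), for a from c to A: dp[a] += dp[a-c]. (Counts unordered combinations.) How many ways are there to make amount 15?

after  coin     0     1     2     3     4     5     6     7     8     9    10    11    12    13    14    15
          2     1     0     1     0     1     0     1     0     1     0     1     0     1     0     1     0
          3     1     0     1     1     1     1     2     1     2     2     2     2     3     2     3     3
          7     1     0     1     1     1     1     2     2     2     3     3     3     4     4     5     5

5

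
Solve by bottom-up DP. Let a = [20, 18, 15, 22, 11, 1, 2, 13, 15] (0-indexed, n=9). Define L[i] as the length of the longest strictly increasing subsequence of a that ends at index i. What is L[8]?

4

   i    0    1    2    3    4    5    6    7    8
a[i]   20   18   15   22   11    1    2   13   15
L[i]    1    1    1    2    1    1    2    3    4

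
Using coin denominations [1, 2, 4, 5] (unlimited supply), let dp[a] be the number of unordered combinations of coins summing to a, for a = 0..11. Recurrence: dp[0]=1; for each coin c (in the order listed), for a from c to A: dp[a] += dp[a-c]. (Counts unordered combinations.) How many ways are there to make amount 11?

19

after  coin     0     1     2     3     4     5     6     7     8     9    10    11
          1     1     1     1     1     1     1     1     1     1     1     1     1
          2     1     1     2     2     3     3     4     4     5     5     6     6
          4     1     1     2     2     4     4     6     6     9     9    12    12
          5     1     1     2     2     4     5     7     8    11    13    17    19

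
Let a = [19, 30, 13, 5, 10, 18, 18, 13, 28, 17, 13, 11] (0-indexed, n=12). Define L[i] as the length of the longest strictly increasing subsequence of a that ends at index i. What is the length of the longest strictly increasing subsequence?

   i    0    1    2    3    4    5    6    7    8    9   10   11
a[i]   19   30   13    5   10   18   18   13   28   17   13   11
L[i]    1    2    1    1    2    3    3    3    4    4    3    3

4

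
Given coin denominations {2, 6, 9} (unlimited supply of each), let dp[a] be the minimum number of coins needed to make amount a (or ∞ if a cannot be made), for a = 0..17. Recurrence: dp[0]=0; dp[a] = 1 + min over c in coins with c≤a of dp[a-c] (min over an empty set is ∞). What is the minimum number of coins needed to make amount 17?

 a  0  1  2  3  4  5  6  7  8  9 10 11 12 13 14 15 16 17
dp  0  -  1  -  2  -  1  -  2  1  3  2  2  3  3  2  4  3
(- denotes ∞ / unreachable)

3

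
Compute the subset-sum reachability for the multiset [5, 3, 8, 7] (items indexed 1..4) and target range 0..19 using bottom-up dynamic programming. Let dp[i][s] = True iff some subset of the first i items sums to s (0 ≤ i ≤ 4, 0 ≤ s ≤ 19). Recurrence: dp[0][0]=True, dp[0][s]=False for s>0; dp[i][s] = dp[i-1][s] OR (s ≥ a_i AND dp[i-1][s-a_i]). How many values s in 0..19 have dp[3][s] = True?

7

i\s   0   1   2   3   4   5   6   7   8   9  10  11  12  13  14  15  16  17  18  19
  0   T   F   F   F   F   F   F   F   F   F   F   F   F   F   F   F   F   F   F   F
  1   T   F   F   F   F   T   F   F   F   F   F   F   F   F   F   F   F   F   F   F
  2   T   F   F   T   F   T   F   F   T   F   F   F   F   F   F   F   F   F   F   F
  3   T   F   F   T   F   T   F   F   T   F   F   T   F   T   F   F   T   F   F   F
  4   T   F   F   T   F   T   F   T   T   F   T   T   T   T   F   T   T   F   T   F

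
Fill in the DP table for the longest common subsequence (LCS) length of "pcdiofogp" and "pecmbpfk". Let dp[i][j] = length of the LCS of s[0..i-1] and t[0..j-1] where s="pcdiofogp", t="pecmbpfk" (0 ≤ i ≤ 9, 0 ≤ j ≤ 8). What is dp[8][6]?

2

   ''  p  e  c  m  b  p  f  k
''  0  0  0  0  0  0  0  0  0
 p  0  1  1  1  1  1  1  1  1
 c  0  1  1  2  2  2  2  2  2
 d  0  1  1  2  2  2  2  2  2
 i  0  1  1  2  2  2  2  2  2
 o  0  1  1  2  2  2  2  2  2
 f  0  1  1  2  2  2  2  3  3
 o  0  1  1  2  2  2  2  3  3
 g  0  1  1  2  2  2  2  3  3
 p  0  1  1  2  2  2  3  3  3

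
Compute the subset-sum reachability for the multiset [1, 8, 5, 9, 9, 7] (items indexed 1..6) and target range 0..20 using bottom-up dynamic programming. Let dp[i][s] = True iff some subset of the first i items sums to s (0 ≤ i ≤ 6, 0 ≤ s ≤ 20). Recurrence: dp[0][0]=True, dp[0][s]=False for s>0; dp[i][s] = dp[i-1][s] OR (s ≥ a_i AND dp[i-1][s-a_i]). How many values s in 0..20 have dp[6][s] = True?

17

i\s   0   1   2   3   4   5   6   7   8   9  10  11  12  13  14  15  16  17  18  19  20
  0   T   F   F   F   F   F   F   F   F   F   F   F   F   F   F   F   F   F   F   F   F
  1   T   T   F   F   F   F   F   F   F   F   F   F   F   F   F   F   F   F   F   F   F
  2   T   T   F   F   F   F   F   F   T   T   F   F   F   F   F   F   F   F   F   F   F
  3   T   T   F   F   F   T   T   F   T   T   F   F   F   T   T   F   F   F   F   F   F
  4   T   T   F   F   F   T   T   F   T   T   T   F   F   T   T   T   F   T   T   F   F
  5   T   T   F   F   F   T   T   F   T   T   T   F   F   T   T   T   F   T   T   T   F
  6   T   T   F   F   F   T   T   T   T   T   T   F   T   T   T   T   T   T   T   T   T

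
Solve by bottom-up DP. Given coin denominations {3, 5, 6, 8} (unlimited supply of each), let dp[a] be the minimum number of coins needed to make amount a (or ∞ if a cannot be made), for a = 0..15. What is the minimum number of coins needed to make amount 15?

3

 a  0  1  2  3  4  5  6  7  8  9 10 11 12 13 14 15
dp  0  -  -  1  -  1  1  -  1  2  2  2  2  2  2  3
(- denotes ∞ / unreachable)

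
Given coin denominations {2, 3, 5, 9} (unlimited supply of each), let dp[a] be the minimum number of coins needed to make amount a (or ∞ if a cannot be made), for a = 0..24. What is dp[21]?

3

 a  0  1  2  3  4  5  6  7  8  9 10 11 12 13 14 15 16 17 18 19 20 21 22 23 24
dp  0  -  1  1  2  1  2  2  2  1  2  2  2  3  2  3  3  3  2  3  3  3  4  3  4
(- denotes ∞ / unreachable)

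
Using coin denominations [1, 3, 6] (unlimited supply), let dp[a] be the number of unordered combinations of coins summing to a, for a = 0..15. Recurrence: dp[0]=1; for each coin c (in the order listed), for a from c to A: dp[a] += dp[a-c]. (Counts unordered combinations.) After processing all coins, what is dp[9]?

6

after  coin     0     1     2     3     4     5     6     7     8     9    10    11    12    13    14    15
          1     1     1     1     1     1     1     1     1     1     1     1     1     1     1     1     1
          3     1     1     1     2     2     2     3     3     3     4     4     4     5     5     5     6
          6     1     1     1     2     2     2     4     4     4     6     6     6     9     9     9    12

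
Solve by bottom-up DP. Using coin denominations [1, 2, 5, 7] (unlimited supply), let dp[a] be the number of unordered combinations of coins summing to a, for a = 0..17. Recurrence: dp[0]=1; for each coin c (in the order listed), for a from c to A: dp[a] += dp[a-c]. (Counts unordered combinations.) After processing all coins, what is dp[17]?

after  coin     0     1     2     3     4     5     6     7     8     9    10    11    12    13    14    15    16    17
          1     1     1     1     1     1     1     1     1     1     1     1     1     1     1     1     1     1     1
          2     1     1     2     2     3     3     4     4     5     5     6     6     7     7     8     8     9     9
          5     1     1     2     2     3     4     5     6     7     8    10    11    13    14    16    18    20    22
          7     1     1     2     2     3     4     5     7     8    10    12    14    17    19    23    26    30    34

34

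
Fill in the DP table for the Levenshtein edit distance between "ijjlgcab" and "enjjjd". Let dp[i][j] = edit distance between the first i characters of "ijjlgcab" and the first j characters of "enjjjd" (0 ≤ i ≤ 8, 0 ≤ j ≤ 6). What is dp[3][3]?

2

   ''  e  n  j  j  j  d
''  0  1  2  3  4  5  6
 i  1  1  2  3  4  5  6
 j  2  2  2  2  3  4  5
 j  3  3  3  2  2  3  4
 l  4  4  4  3  3  3  4
 g  5  5  5  4  4  4  4
 c  6  6  6  5  5  5  5
 a  7  7  7  6  6  6  6
 b  8  8  8  7  7  7  7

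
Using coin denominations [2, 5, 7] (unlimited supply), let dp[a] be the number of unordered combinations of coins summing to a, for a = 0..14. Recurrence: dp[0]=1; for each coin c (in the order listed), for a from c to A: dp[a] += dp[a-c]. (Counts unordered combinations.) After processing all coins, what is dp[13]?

2

after  coin     0     1     2     3     4     5     6     7     8     9    10    11    12    13    14
          2     1     0     1     0     1     0     1     0     1     0     1     0     1     0     1
          5     1     0     1     0     1     1     1     1     1     1     2     1     2     1     2
          7     1     0     1     0     1     1     1     2     1     2     2     2     3     2     4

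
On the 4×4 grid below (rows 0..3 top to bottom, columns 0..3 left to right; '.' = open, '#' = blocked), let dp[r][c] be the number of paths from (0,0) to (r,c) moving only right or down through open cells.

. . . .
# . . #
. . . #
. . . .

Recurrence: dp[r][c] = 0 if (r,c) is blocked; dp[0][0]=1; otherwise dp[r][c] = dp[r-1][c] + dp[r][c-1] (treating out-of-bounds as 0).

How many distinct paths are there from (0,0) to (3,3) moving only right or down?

r\c   0   1   2   3
  0   1   1   1   1
  1   0   1   2   0
  2   0   1   3   0
  3   0   1   4   4

4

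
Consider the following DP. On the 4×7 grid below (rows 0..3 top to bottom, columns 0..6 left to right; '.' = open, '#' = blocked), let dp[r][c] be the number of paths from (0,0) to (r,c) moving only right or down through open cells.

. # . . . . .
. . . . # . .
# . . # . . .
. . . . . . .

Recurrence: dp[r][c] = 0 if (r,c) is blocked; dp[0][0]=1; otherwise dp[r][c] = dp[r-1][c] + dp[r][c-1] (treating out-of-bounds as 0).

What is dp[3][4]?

r\c   0   1   2   3   4   5   6
  0   1   0   0   0   0   0   0
  1   1   1   1   1   0   0   0
  2   0   1   2   0   0   0   0
  3   0   1   3   3   3   3   3

3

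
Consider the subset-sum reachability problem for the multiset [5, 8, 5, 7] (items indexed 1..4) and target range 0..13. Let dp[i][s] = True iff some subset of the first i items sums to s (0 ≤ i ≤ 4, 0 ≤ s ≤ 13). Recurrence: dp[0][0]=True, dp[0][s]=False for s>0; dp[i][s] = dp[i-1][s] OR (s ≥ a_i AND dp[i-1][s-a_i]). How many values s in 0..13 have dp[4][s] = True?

i\s   0   1   2   3   4   5   6   7   8   9  10  11  12  13
  0   T   F   F   F   F   F   F   F   F   F   F   F   F   F
  1   T   F   F   F   F   T   F   F   F   F   F   F   F   F
  2   T   F   F   F   F   T   F   F   T   F   F   F   F   T
  3   T   F   F   F   F   T   F   F   T   F   T   F   F   T
  4   T   F   F   F   F   T   F   T   T   F   T   F   T   T

7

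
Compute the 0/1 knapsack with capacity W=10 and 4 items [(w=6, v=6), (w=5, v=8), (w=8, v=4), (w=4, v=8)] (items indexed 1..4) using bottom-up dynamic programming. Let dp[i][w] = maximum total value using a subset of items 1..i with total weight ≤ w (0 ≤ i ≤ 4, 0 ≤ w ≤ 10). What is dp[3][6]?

8

i\w   0   1   2   3   4   5   6   7   8   9  10
  0   0   0   0   0   0   0   0   0   0   0   0
  1   0   0   0   0   0   0   6   6   6   6   6
  2   0   0   0   0   0   8   8   8   8   8   8
  3   0   0   0   0   0   8   8   8   8   8   8
  4   0   0   0   0   8   8   8   8   8  16  16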